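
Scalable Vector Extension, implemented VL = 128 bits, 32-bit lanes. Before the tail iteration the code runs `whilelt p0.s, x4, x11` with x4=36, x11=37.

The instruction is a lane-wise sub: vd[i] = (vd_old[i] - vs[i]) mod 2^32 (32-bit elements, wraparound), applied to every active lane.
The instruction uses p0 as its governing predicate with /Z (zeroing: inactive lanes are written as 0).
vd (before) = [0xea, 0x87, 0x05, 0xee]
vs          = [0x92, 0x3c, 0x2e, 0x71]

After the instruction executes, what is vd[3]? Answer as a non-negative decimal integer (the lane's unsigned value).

vd[3] = 0

lane count: 128 div 32 = 4
whilelt: lane j active iff 36+j < 37 → j < 1 → 1 active
  i=0: sub(0xea,0x92) → 88
  i=1: tail/zero → 0
  i=2: tail/zero → 0
  i=3: tail/zero → 0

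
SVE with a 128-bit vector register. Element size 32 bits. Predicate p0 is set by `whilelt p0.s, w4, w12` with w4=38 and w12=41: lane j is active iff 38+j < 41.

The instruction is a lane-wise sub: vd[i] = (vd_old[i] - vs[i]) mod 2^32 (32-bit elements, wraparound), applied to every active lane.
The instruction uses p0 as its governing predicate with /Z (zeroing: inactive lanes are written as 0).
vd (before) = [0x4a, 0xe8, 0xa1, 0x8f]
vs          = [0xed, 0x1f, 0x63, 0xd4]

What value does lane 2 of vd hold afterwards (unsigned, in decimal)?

lane count: 128 div 32 = 4
whilelt: lane j active iff 38+j < 41 → j < 3 → 3 active
lane  0: sub(0x4a,0xed) ⇒ 0xffffff5d
lane  1: sub(0xe8,0x1f) ⇒ 0xc9
lane  2: sub(0xa1,0x63) ⇒ 0x3e
lane  3: tail/zero ⇒ 0x00

vd[2] = 62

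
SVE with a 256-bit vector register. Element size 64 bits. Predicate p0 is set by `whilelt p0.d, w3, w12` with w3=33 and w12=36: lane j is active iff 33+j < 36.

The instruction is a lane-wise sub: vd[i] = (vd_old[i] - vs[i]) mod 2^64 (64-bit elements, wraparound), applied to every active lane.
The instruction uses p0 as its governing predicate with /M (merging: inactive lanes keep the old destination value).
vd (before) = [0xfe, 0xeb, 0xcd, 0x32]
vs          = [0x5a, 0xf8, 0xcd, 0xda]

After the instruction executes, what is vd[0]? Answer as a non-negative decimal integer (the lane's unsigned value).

256-bit reg / 64-bit elem → 4 lanes
active while 33+j < 36, i.e. j ∈ [0,3) capped at 4 ⇒ 3
  i=0: sub(0xfe,0x5a) → 164
  i=1: sub(0xeb,0xf8) → 18446744073709551603
  i=2: sub(0xcd,0xcd) → 0
  i=3: tail/keep → 50

vd[0] = 164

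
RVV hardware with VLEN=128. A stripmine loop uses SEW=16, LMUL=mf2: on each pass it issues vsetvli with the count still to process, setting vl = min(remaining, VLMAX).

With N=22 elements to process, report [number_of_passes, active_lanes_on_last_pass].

VLMAX = (128 × 1/2) / 16 = 4 lanes
N=22: ⌈22/4⌉ = 6 iters; last vl = 22 − 5×4 = 2

[iterations, last_vl] = [6, 2]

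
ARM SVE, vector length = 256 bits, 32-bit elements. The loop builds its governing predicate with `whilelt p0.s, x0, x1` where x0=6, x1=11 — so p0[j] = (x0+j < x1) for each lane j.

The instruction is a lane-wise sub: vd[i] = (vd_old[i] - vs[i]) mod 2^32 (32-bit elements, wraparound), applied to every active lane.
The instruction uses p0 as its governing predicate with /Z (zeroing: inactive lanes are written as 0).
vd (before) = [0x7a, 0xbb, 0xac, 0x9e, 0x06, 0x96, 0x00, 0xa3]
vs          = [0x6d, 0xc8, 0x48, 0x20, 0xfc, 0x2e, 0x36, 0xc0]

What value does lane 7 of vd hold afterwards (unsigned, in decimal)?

vd[7] = 0

256-bit reg / 32-bit elem → 8 lanes
p0[j] = (6+j < 11); true for j=0..4 → 5 lanes set
vd[0] sub(0x7a,0x6d) -> 0x0d
vd[1] sub(0xbb,0xc8) -> 0xfffffff3
vd[2] sub(0xac,0x48) -> 0x64
vd[3] sub(0x9e,0x20) -> 0x7e
vd[4] sub(0x06,0xfc) -> 0xffffff0a
vd[5] tail/zero -> 0x00
vd[6] tail/zero -> 0x00
vd[7] tail/zero -> 0x00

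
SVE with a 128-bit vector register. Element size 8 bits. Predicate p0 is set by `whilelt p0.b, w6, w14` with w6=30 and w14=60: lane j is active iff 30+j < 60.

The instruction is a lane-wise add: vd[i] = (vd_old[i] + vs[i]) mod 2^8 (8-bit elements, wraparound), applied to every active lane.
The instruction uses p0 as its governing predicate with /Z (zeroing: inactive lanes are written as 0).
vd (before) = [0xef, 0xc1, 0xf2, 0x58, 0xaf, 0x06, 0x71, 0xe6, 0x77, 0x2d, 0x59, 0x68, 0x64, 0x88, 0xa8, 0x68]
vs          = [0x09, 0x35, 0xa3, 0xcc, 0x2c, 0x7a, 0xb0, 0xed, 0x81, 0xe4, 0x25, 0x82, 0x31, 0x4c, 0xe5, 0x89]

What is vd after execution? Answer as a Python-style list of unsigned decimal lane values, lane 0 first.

128-bit reg / 8-bit elem → 16 lanes
p0[j] = (30+j < 60); true for j=0..15 → 16 lanes set
  i=0: add(0xef,0x09) → 248
  i=1: add(0xc1,0x35) → 246
  i=2: add(0xf2,0xa3) → 149
  i=3: add(0x58,0xcc) → 36
  i=4: add(0xaf,0x2c) → 219
  i=5: add(0x06,0x7a) → 128
  i=6: add(0x71,0xb0) → 33
  i=7: add(0xe6,0xed) → 211
  i=8: add(0x77,0x81) → 248
  i=9: add(0x2d,0xe4) → 17
  i=10: add(0x59,0x25) → 126
  i=11: add(0x68,0x82) → 234
  i=12: add(0x64,0x31) → 149
  i=13: add(0x88,0x4c) → 212
  i=14: add(0xa8,0xe5) → 141
  i=15: add(0x68,0x89) → 241

vd = [248, 246, 149, 36, 219, 128, 33, 211, 248, 17, 126, 234, 149, 212, 141, 241]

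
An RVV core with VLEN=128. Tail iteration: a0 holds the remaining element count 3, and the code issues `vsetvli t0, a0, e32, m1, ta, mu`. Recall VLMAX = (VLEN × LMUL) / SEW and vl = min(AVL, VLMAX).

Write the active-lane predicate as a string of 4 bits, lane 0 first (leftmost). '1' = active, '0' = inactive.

lanes per group: 128·1/32 = 4
AVL=3 ≤ VLMAX=4, so vl = 3
bits (lane 0 leftmost): 1110

predicate = 1110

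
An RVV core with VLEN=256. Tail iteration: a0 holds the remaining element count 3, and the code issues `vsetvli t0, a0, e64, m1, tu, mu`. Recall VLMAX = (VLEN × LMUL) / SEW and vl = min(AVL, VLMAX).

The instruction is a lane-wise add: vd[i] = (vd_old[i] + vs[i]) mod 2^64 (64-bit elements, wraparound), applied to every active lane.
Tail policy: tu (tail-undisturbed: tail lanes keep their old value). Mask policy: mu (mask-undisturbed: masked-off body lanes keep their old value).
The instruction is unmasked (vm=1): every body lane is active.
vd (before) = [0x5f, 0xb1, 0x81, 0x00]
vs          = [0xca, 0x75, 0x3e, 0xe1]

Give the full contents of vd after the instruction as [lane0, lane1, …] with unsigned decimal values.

vd = [297, 294, 191, 0]

VLMAX = (256 × 1) / 64 = 4 lanes
AVL=3 ≤ VLMAX=4, so vl = 3
lane  0: add(0x5f,0xca) ⇒ 0x129
lane  1: add(0xb1,0x75) ⇒ 0x126
lane  2: add(0x81,0x3e) ⇒ 0xbf
lane  3: tail/keep ⇒ 0x00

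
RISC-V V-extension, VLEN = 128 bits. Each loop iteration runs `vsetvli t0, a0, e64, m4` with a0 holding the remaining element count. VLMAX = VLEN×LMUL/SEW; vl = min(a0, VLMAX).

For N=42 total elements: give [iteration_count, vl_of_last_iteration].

VLMAX = VLEN×LMUL/SEW = 128×4/64 = 8
iterations = ceil(42/8) = 6; final-pass vl = 2

[iterations, last_vl] = [6, 2]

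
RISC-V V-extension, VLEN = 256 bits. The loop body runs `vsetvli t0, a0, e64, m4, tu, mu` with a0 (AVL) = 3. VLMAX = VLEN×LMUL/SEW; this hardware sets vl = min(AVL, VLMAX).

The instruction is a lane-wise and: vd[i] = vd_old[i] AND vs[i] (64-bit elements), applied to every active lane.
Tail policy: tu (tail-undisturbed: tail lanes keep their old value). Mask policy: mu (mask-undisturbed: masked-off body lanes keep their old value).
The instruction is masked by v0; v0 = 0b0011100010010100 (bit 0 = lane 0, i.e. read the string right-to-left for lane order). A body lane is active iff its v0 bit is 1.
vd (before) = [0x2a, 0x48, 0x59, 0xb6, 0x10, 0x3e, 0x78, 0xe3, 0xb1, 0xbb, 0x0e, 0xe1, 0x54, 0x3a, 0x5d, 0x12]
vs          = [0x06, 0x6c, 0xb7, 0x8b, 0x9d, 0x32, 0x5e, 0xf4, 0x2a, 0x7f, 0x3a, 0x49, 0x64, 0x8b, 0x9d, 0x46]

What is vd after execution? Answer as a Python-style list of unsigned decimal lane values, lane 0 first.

VLMAX = VLEN×LMUL/SEW = 256×4/64 = 16
vl = min(AVL, VLMAX) = min(3, 16) = 3
[0] mask-off/keep = 0x2a
[1] mask-off/keep = 0x48
[2] and(0x59,0xb7) = 0x11
[3] tail/keep = 0xb6
[4] tail/keep = 0x10
[5] tail/keep = 0x3e
[6] tail/keep = 0x78
[7] tail/keep = 0xe3
[8] tail/keep = 0xb1
[9] tail/keep = 0xbb
[10] tail/keep = 0x0e
[11] tail/keep = 0xe1
[12] tail/keep = 0x54
[13] tail/keep = 0x3a
[14] tail/keep = 0x5d
[15] tail/keep = 0x12

vd = [42, 72, 17, 182, 16, 62, 120, 227, 177, 187, 14, 225, 84, 58, 93, 18]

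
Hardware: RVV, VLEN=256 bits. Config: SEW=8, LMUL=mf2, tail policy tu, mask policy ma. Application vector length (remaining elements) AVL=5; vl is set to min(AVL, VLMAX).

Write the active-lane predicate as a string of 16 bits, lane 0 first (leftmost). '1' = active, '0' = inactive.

predicate = 1111100000000000

lanes per group: 256·1/2/8 = 16
vl = min(AVL, VLMAX) = min(5, 16) = 5
bits (lane 0 leftmost): 1111100000000000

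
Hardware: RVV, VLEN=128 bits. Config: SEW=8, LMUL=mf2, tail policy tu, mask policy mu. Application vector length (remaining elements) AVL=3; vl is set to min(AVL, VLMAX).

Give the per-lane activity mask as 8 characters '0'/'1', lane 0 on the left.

predicate = 11100000

VLMAX = VLEN×LMUL/SEW = 128×1/2/8 = 8
vl = min(AVL, VLMAX) = min(3, 8) = 3
bits (lane 0 leftmost): 11100000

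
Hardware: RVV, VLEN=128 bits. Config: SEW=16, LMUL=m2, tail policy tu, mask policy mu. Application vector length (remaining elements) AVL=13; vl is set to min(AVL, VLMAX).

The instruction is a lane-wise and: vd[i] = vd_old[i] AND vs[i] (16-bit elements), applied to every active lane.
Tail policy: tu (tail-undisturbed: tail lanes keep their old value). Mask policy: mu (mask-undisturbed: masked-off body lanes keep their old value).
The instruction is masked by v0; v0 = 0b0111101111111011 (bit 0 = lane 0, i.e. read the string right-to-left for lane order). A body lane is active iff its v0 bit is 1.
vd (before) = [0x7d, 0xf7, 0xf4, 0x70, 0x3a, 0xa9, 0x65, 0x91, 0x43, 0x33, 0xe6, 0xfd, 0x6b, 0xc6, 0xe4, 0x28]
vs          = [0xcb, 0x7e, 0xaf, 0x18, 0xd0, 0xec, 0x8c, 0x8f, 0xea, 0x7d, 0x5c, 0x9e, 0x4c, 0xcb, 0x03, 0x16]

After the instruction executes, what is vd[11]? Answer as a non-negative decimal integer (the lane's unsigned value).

VLMAX = (128 × 2) / 16 = 16 lanes
vl ← min(13, 16) = 13
vd[0] and(0x7d,0xcb) -> 0x49
vd[1] and(0xf7,0x7e) -> 0x76
vd[2] mask-off/keep -> 0xf4
vd[3] and(0x70,0x18) -> 0x10
vd[4] and(0x3a,0xd0) -> 0x10
vd[5] and(0xa9,0xec) -> 0xa8
vd[6] and(0x65,0x8c) -> 0x04
vd[7] and(0x91,0x8f) -> 0x81
vd[8] and(0x43,0xea) -> 0x42
vd[9] and(0x33,0x7d) -> 0x31
vd[10] mask-off/keep -> 0xe6
vd[11] and(0xfd,0x9e) -> 0x9c
vd[12] and(0x6b,0x4c) -> 0x48
vd[13] tail/keep -> 0xc6
vd[14] tail/keep -> 0xe4
vd[15] tail/keep -> 0x28

vd[11] = 156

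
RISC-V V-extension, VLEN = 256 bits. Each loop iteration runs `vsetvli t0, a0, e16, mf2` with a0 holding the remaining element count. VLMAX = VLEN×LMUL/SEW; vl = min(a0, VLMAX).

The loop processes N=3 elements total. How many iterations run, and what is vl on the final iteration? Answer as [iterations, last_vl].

lanes per group: 256·1/2/16 = 8
3 elements at 8/iter → 1 passes, remainder 3 on the last

[iterations, last_vl] = [1, 3]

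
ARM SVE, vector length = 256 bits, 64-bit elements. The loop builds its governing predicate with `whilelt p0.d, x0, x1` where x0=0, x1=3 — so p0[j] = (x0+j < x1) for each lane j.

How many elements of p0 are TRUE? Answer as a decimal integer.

vl = 3

register lanes = 256/64 = 4
active while 0+j < 3, i.e. j ∈ [0,3) capped at 4 ⇒ 3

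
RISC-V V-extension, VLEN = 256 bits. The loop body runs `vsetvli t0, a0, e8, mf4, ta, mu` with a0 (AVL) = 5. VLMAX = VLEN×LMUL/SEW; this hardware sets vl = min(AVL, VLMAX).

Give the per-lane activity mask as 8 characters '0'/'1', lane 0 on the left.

predicate = 11111000

VLMAX = (256 × 1/4) / 8 = 8 lanes
AVL=5 ≤ VLMAX=8, so vl = 5
bits (lane 0 leftmost): 11111000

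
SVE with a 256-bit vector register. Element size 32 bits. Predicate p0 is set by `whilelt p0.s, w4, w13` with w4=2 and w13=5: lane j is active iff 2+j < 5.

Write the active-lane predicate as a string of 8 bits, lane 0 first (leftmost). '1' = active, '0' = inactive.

predicate = 11100000

register lanes = 256/32 = 8
active while 2+j < 5, i.e. j ∈ [0,3) capped at 8 ⇒ 3
bits (lane 0 leftmost): 11100000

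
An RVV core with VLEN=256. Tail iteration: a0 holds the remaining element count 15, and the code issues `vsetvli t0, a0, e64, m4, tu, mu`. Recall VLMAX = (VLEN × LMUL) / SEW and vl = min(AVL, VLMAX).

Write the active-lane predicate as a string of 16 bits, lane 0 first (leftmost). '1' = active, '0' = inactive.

lanes per group: 256·4/64 = 16
vl ← min(15, 16) = 15
bits (lane 0 leftmost): 1111111111111110

predicate = 1111111111111110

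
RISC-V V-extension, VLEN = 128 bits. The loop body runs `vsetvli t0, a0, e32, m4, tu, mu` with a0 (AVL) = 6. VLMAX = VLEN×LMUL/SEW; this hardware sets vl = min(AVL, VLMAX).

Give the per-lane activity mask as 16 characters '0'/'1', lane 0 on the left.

predicate = 1111110000000000

VLMAX = VLEN×LMUL/SEW = 128×4/32 = 16
AVL=6 ≤ VLMAX=16, so vl = 6
bits (lane 0 leftmost): 1111110000000000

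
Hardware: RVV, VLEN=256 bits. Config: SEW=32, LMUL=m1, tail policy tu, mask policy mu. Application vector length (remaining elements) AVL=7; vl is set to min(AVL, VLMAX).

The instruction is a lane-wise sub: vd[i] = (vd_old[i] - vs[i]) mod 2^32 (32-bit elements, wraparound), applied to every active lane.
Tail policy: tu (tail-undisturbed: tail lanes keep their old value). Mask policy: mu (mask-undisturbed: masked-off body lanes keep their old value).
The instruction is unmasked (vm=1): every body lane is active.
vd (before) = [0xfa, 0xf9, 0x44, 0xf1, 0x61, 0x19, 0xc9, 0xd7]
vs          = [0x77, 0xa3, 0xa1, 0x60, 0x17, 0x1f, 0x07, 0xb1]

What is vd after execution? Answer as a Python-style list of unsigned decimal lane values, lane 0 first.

vd = [131, 86, 4294967203, 145, 74, 4294967290, 194, 215]

VLMAX = (256 × 1) / 32 = 8 lanes
vl ← min(7, 8) = 7
[0] sub(0xfa,0x77) = 0x83
[1] sub(0xf9,0xa3) = 0x56
[2] sub(0x44,0xa1) = 0xffffffa3
[3] sub(0xf1,0x60) = 0x91
[4] sub(0x61,0x17) = 0x4a
[5] sub(0x19,0x1f) = 0xfffffffa
[6] sub(0xc9,0x07) = 0xc2
[7] tail/keep = 0xd7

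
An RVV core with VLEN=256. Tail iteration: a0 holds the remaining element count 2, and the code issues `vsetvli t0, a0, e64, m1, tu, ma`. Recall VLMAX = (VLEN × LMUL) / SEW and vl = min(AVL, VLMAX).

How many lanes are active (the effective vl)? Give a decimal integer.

vl = 2

VLMAX = (256 × 1) / 64 = 4 lanes
vl = min(AVL, VLMAX) = min(2, 4) = 2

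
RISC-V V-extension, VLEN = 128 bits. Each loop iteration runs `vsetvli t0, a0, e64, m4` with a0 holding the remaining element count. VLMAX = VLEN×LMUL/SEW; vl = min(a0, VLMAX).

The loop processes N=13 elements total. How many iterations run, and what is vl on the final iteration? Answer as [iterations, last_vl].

[iterations, last_vl] = [2, 5]

lanes per group: 128·4/64 = 8
iterations = ceil(13/8) = 2; final-pass vl = 5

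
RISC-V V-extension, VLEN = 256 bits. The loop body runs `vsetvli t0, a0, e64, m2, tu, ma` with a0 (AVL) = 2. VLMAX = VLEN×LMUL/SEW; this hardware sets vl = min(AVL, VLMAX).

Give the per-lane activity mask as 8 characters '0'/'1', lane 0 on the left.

predicate = 11000000

VLMAX = (256 × 2) / 64 = 8 lanes
vl ← min(2, 8) = 2
bits (lane 0 leftmost): 11000000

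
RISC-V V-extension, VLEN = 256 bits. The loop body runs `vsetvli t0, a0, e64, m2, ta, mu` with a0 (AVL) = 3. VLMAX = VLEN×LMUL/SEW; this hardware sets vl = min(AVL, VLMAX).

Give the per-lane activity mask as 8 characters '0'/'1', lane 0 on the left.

VLMAX = VLEN×LMUL/SEW = 256×2/64 = 8
AVL=3 ≤ VLMAX=8, so vl = 3
bits (lane 0 leftmost): 11100000

predicate = 11100000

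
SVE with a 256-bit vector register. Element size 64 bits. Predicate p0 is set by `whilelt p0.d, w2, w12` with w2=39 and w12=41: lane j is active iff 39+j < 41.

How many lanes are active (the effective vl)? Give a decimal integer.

vl = 2

register lanes = 256/64 = 4
active while 39+j < 41, i.e. j ∈ [0,2) capped at 4 ⇒ 2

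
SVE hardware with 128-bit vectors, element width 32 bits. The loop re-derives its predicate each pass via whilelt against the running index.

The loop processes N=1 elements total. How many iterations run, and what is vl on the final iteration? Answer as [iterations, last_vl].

lane count: 128 div 32 = 4
1 elements at 4/iter → 1 passes, remainder 1 on the last

[iterations, last_vl] = [1, 1]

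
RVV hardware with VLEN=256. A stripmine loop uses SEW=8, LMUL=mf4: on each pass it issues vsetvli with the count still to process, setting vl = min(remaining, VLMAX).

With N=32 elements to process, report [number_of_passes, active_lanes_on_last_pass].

VLMAX = (256 × 1/4) / 8 = 8 lanes
N=32: ⌈32/8⌉ = 4 iters; last vl = 32 − 3×8 = 8

[iterations, last_vl] = [4, 8]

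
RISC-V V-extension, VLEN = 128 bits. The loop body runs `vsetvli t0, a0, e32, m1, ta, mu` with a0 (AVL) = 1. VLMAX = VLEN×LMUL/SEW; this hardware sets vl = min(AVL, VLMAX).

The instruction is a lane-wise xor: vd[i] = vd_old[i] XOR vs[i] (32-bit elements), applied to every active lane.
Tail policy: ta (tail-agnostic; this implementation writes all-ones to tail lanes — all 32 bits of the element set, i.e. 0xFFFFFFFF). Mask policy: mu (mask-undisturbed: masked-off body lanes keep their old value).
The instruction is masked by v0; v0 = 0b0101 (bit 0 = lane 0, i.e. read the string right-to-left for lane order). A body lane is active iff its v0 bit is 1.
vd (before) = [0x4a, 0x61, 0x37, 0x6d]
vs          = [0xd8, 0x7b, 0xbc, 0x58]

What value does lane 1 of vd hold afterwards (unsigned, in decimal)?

vd[1] = 4294967295

lanes per group: 128·1/32 = 4
AVL=1 ≤ VLMAX=4, so vl = 1
[0] xor(0x4a,0xd8) = 0x92
[1] tail/ones = 0xffffffff
[2] tail/ones = 0xffffffff
[3] tail/ones = 0xffffffff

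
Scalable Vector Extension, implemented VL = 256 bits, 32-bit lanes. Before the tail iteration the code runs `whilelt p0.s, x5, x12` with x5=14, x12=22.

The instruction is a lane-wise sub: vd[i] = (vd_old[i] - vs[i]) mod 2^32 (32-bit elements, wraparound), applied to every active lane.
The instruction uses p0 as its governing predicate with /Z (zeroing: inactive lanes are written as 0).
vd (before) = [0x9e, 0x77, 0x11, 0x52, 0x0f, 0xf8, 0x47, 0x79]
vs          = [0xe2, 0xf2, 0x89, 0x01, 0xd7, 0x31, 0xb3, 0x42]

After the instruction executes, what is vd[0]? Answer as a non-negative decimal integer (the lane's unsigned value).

vd[0] = 4294967228

lane count: 256 div 32 = 8
p0[j] = (14+j < 22); true for j=0..7 → 8 lanes set
vd[0] sub(0x9e,0xe2) -> 0xffffffbc
vd[1] sub(0x77,0xf2) -> 0xffffff85
vd[2] sub(0x11,0x89) -> 0xffffff88
vd[3] sub(0x52,0x01) -> 0x51
vd[4] sub(0x0f,0xd7) -> 0xffffff38
vd[5] sub(0xf8,0x31) -> 0xc7
vd[6] sub(0x47,0xb3) -> 0xffffff94
vd[7] sub(0x79,0x42) -> 0x37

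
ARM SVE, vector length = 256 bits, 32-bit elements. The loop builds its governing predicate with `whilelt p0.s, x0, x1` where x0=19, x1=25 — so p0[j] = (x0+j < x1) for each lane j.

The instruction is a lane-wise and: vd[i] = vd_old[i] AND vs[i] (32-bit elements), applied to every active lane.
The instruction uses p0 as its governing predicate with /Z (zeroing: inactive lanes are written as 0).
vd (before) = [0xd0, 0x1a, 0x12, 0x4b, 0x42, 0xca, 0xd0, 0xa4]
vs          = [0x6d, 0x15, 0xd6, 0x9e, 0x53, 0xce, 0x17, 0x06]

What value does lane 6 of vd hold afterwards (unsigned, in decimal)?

vd[6] = 0

register lanes = 256/32 = 8
active while 19+j < 25, i.e. j ∈ [0,6) capped at 8 ⇒ 6
vd[0] and(0xd0,0x6d) -> 0x40
vd[1] and(0x1a,0x15) -> 0x10
vd[2] and(0x12,0xd6) -> 0x12
vd[3] and(0x4b,0x9e) -> 0x0a
vd[4] and(0x42,0x53) -> 0x42
vd[5] and(0xca,0xce) -> 0xca
vd[6] tail/zero -> 0x00
vd[7] tail/zero -> 0x00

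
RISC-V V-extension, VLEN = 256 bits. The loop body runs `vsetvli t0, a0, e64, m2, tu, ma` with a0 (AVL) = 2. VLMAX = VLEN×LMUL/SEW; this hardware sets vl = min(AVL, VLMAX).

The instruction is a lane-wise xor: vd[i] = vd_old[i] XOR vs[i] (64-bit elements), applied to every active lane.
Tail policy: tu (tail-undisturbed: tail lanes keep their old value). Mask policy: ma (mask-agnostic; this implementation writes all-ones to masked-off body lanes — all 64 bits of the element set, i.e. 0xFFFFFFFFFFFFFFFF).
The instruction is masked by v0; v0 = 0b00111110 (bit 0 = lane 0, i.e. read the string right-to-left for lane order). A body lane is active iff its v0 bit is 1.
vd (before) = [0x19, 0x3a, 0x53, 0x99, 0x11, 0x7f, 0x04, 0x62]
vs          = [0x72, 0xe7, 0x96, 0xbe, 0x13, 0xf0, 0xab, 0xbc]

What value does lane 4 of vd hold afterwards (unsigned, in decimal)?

VLMAX = VLEN×LMUL/SEW = 256×2/64 = 8
vl ← min(2, 8) = 2
  i=0: mask-off/ones → 18446744073709551615
  i=1: xor(0x3a,0xe7) → 221
  i=2: tail/keep → 83
  i=3: tail/keep → 153
  i=4: tail/keep → 17
  i=5: tail/keep → 127
  i=6: tail/keep → 4
  i=7: tail/keep → 98

vd[4] = 17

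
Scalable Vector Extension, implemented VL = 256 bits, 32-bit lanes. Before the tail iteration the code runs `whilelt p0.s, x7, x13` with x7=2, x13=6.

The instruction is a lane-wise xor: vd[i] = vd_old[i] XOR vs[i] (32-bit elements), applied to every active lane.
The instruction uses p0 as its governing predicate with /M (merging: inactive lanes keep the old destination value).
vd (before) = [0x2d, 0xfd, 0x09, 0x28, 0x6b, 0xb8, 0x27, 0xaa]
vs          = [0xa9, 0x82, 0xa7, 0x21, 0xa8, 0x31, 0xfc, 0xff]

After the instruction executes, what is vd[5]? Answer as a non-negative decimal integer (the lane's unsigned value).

vd[5] = 184

register lanes = 256/32 = 8
active while 2+j < 6, i.e. j ∈ [0,4) capped at 8 ⇒ 4
  i=0: xor(0x2d,0xa9) → 132
  i=1: xor(0xfd,0x82) → 127
  i=2: xor(0x09,0xa7) → 174
  i=3: xor(0x28,0x21) → 9
  i=4: tail/keep → 107
  i=5: tail/keep → 184
  i=6: tail/keep → 39
  i=7: tail/keep → 170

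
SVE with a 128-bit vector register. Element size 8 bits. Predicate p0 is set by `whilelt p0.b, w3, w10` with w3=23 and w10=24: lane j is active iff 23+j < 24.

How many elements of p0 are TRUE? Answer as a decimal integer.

register lanes = 128/8 = 16
whilelt: lane j active iff 23+j < 24 → j < 1 → 1 active

vl = 1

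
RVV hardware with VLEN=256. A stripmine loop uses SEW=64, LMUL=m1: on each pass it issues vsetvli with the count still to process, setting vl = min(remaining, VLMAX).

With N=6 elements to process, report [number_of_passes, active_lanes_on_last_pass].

VLMAX = VLEN×LMUL/SEW = 256×1/64 = 4
N=6: ⌈6/4⌉ = 2 iters; last vl = 6 − 1×4 = 2

[iterations, last_vl] = [2, 2]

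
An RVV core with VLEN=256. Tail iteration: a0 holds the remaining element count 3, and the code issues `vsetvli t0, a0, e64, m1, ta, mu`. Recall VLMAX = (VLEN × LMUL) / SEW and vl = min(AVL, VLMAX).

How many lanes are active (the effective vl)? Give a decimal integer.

VLMAX = (256 × 1) / 64 = 4 lanes
vl = min(AVL, VLMAX) = min(3, 4) = 3

vl = 3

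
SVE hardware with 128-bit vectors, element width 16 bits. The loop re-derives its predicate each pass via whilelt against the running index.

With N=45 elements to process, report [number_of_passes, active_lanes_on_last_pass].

register lanes = 128/16 = 8
45 elements at 8/iter → 6 passes, remainder 5 on the last

[iterations, last_vl] = [6, 5]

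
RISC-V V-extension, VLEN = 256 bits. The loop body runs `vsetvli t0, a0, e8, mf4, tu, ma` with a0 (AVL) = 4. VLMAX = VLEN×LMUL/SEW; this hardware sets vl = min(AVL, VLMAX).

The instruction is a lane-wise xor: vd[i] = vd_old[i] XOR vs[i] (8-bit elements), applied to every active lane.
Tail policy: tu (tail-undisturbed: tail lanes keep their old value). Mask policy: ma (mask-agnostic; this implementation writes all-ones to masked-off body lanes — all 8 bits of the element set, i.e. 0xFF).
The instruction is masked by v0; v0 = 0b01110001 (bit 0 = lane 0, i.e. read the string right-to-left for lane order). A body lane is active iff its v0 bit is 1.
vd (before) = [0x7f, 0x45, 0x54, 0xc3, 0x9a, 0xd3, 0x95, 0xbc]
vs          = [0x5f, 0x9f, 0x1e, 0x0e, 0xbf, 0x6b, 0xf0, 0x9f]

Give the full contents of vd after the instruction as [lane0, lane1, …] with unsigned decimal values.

vd = [32, 255, 255, 255, 154, 211, 149, 188]

VLMAX = (256 × 1/4) / 8 = 8 lanes
AVL=4 ≤ VLMAX=8, so vl = 4
  i=0: xor(0x7f,0x5f) → 32
  i=1: mask-off/ones → 255
  i=2: mask-off/ones → 255
  i=3: mask-off/ones → 255
  i=4: tail/keep → 154
  i=5: tail/keep → 211
  i=6: tail/keep → 149
  i=7: tail/keep → 188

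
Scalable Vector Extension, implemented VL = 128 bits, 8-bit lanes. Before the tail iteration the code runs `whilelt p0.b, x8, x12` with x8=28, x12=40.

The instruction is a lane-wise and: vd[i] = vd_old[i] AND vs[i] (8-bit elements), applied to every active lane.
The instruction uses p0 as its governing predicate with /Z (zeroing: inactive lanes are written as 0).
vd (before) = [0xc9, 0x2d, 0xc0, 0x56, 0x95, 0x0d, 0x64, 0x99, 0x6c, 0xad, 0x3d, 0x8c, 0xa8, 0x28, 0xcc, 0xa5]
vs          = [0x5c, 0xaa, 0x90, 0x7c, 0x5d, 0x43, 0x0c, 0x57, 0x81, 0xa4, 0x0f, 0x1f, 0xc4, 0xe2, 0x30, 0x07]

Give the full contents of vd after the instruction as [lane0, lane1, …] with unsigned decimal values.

128-bit reg / 8-bit elem → 16 lanes
p0[j] = (28+j < 40); true for j=0..11 → 12 lanes set
lane  0: and(0xc9,0x5c) ⇒ 0x48
lane  1: and(0x2d,0xaa) ⇒ 0x28
lane  2: and(0xc0,0x90) ⇒ 0x80
lane  3: and(0x56,0x7c) ⇒ 0x54
lane  4: and(0x95,0x5d) ⇒ 0x15
lane  5: and(0x0d,0x43) ⇒ 0x01
lane  6: and(0x64,0x0c) ⇒ 0x04
lane  7: and(0x99,0x57) ⇒ 0x11
lane  8: and(0x6c,0x81) ⇒ 0x00
lane  9: and(0xad,0xa4) ⇒ 0xa4
lane 10: and(0x3d,0x0f) ⇒ 0x0d
lane 11: and(0x8c,0x1f) ⇒ 0x0c
lane 12: tail/zero ⇒ 0x00
lane 13: tail/zero ⇒ 0x00
lane 14: tail/zero ⇒ 0x00
lane 15: tail/zero ⇒ 0x00

vd = [72, 40, 128, 84, 21, 1, 4, 17, 0, 164, 13, 12, 0, 0, 0, 0]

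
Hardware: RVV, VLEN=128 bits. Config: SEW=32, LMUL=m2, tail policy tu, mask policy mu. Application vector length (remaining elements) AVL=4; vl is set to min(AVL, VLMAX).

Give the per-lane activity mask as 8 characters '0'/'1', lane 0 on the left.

predicate = 11110000

lanes per group: 128·2/32 = 8
AVL=4 ≤ VLMAX=8, so vl = 4
bits (lane 0 leftmost): 11110000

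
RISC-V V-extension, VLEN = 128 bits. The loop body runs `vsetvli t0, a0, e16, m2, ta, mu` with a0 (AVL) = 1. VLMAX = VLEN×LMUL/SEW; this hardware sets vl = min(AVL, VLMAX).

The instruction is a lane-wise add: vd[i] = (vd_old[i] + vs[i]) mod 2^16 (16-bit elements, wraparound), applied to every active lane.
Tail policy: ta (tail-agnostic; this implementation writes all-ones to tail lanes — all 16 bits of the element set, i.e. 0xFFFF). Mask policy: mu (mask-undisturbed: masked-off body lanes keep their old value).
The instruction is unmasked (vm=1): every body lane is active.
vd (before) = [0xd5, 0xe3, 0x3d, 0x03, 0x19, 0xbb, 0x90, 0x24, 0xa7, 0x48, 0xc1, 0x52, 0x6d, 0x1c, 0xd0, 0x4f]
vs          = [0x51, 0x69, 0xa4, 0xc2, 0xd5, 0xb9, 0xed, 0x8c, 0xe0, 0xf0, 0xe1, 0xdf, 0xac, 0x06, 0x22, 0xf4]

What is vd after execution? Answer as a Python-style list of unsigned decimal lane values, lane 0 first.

vd = [294, 65535, 65535, 65535, 65535, 65535, 65535, 65535, 65535, 65535, 65535, 65535, 65535, 65535, 65535, 65535]

lanes per group: 128·2/16 = 16
AVL=1 ≤ VLMAX=16, so vl = 1
[0] add(0xd5,0x51) = 0x126
[1] tail/ones = 0xffff
[2] tail/ones = 0xffff
[3] tail/ones = 0xffff
[4] tail/ones = 0xffff
[5] tail/ones = 0xffff
[6] tail/ones = 0xffff
[7] tail/ones = 0xffff
[8] tail/ones = 0xffff
[9] tail/ones = 0xffff
[10] tail/ones = 0xffff
[11] tail/ones = 0xffff
[12] tail/ones = 0xffff
[13] tail/ones = 0xffff
[14] tail/ones = 0xffff
[15] tail/ones = 0xffff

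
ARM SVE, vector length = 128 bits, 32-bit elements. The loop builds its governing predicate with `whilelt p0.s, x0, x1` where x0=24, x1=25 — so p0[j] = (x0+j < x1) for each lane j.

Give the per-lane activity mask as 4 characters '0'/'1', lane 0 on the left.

128-bit reg / 32-bit elem → 4 lanes
whilelt: lane j active iff 24+j < 25 → j < 1 → 1 active
bits (lane 0 leftmost): 1000

predicate = 1000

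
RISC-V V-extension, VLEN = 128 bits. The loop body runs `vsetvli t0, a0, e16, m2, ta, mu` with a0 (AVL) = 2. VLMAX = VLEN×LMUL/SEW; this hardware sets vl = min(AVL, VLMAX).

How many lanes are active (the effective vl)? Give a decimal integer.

vl = 2

VLMAX = (128 × 2) / 16 = 16 lanes
AVL=2 ≤ VLMAX=16, so vl = 2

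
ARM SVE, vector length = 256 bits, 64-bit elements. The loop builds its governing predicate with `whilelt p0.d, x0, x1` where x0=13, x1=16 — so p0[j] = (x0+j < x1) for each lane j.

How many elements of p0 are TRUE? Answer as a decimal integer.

vl = 3

256-bit reg / 64-bit elem → 4 lanes
whilelt: lane j active iff 13+j < 16 → j < 3 → 3 active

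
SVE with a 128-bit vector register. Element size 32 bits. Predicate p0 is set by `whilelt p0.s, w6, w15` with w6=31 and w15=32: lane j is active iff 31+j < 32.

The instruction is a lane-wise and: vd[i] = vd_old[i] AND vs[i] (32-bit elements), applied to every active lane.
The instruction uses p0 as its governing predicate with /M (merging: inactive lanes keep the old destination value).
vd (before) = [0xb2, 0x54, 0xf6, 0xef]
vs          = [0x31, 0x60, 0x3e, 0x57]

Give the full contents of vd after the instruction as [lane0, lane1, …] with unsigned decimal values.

vd = [48, 84, 246, 239]

register lanes = 128/32 = 4
whilelt: lane j active iff 31+j < 32 → j < 1 → 1 active
  i=0: and(0xb2,0x31) → 48
  i=1: tail/keep → 84
  i=2: tail/keep → 246
  i=3: tail/keep → 239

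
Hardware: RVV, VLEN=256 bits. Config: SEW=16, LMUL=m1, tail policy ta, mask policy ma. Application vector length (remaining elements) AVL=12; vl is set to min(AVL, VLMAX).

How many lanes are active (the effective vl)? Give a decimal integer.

vl = 12

VLMAX = (256 × 1) / 16 = 16 lanes
vl = min(AVL, VLMAX) = min(12, 16) = 12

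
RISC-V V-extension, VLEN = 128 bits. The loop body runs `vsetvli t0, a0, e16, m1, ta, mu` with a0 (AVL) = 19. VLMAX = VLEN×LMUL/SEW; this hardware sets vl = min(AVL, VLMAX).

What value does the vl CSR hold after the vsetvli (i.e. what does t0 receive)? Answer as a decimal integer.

vl = 8

VLMAX = (128 × 1) / 16 = 8 lanes
vl = min(AVL, VLMAX) = min(19, 8) = 8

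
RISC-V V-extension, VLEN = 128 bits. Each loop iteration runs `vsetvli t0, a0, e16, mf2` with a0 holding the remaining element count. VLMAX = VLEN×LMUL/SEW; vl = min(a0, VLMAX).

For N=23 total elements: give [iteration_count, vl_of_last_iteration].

[iterations, last_vl] = [6, 3]

VLMAX = VLEN×LMUL/SEW = 128×1/2/16 = 4
N=23: ⌈23/4⌉ = 6 iters; last vl = 23 − 5×4 = 3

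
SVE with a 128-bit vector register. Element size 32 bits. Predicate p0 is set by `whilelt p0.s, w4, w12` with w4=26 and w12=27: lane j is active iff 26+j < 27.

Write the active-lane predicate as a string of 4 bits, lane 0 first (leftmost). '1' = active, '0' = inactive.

128-bit reg / 32-bit elem → 4 lanes
whilelt: lane j active iff 26+j < 27 → j < 1 → 1 active
bits (lane 0 leftmost): 1000

predicate = 1000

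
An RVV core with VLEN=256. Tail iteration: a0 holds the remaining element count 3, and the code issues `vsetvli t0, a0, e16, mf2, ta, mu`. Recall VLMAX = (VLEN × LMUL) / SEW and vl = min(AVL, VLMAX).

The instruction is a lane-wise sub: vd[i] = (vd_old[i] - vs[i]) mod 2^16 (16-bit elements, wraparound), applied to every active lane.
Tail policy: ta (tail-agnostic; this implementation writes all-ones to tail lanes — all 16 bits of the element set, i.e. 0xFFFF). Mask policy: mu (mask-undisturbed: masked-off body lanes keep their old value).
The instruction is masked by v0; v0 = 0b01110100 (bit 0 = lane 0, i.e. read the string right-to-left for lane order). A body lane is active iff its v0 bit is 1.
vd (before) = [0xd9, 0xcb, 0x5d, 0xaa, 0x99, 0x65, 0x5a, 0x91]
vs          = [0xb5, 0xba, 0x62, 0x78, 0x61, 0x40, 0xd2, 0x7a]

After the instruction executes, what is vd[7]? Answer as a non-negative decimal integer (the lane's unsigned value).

VLMAX = VLEN×LMUL/SEW = 256×1/2/16 = 8
vl = min(AVL, VLMAX) = min(3, 8) = 3
vd[0] mask-off/keep -> 0xd9
vd[1] mask-off/keep -> 0xcb
vd[2] sub(0x5d,0x62) -> 0xfffb
vd[3] tail/ones -> 0xffff
vd[4] tail/ones -> 0xffff
vd[5] tail/ones -> 0xffff
vd[6] tail/ones -> 0xffff
vd[7] tail/ones -> 0xffff

vd[7] = 65535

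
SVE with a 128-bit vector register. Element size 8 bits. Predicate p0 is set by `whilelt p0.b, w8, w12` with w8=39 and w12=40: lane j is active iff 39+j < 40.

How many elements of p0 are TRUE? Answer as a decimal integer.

vl = 1

register lanes = 128/8 = 16
p0[j] = (39+j < 40); true for j=0..0 → 1 lanes set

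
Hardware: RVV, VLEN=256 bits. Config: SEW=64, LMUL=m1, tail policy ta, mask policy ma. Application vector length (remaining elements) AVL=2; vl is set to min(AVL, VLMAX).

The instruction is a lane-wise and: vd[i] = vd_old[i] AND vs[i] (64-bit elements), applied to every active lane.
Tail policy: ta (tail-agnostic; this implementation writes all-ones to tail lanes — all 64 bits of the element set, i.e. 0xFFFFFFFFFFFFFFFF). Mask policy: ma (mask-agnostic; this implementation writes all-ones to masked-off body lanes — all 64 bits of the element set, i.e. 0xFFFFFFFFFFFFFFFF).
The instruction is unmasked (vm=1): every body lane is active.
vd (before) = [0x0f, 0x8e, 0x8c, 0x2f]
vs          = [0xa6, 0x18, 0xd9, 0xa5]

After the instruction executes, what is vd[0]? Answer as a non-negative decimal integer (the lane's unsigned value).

vd[0] = 6

VLMAX = VLEN×LMUL/SEW = 256×1/64 = 4
vl = min(AVL, VLMAX) = min(2, 4) = 2
  i=0: and(0x0f,0xa6) → 6
  i=1: and(0x8e,0x18) → 8
  i=2: tail/ones → 18446744073709551615
  i=3: tail/ones → 18446744073709551615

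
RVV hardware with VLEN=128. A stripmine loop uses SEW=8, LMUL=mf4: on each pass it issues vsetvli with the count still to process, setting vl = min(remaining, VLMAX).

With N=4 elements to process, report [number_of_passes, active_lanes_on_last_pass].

VLMAX = (128 × 1/4) / 8 = 4 lanes
4 elements at 4/iter → 1 passes, remainder 4 on the last

[iterations, last_vl] = [1, 4]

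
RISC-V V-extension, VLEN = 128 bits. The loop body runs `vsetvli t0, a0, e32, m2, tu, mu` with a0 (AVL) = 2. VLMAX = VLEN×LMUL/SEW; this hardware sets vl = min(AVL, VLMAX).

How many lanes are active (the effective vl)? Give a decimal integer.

vl = 2

VLMAX = VLEN×LMUL/SEW = 128×2/32 = 8
vl ← min(2, 8) = 2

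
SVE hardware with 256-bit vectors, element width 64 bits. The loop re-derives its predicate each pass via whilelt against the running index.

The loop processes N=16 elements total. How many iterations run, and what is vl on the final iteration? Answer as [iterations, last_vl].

[iterations, last_vl] = [4, 4]

register lanes = 256/64 = 4
N=16: ⌈16/4⌉ = 4 iters; last vl = 16 − 3×4 = 4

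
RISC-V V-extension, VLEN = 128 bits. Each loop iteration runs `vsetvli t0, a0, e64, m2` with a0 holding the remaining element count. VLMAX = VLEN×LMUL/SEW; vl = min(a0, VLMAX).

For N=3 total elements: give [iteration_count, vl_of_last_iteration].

VLMAX = VLEN×LMUL/SEW = 128×2/64 = 4
N=3: ⌈3/4⌉ = 1 iters; last vl = 3 − 0×4 = 3

[iterations, last_vl] = [1, 3]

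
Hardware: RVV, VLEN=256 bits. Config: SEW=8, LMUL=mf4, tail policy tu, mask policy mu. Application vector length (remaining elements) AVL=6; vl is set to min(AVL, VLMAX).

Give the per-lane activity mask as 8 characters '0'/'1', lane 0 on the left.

lanes per group: 256·1/4/8 = 8
vl ← min(6, 8) = 6
bits (lane 0 leftmost): 11111100

predicate = 11111100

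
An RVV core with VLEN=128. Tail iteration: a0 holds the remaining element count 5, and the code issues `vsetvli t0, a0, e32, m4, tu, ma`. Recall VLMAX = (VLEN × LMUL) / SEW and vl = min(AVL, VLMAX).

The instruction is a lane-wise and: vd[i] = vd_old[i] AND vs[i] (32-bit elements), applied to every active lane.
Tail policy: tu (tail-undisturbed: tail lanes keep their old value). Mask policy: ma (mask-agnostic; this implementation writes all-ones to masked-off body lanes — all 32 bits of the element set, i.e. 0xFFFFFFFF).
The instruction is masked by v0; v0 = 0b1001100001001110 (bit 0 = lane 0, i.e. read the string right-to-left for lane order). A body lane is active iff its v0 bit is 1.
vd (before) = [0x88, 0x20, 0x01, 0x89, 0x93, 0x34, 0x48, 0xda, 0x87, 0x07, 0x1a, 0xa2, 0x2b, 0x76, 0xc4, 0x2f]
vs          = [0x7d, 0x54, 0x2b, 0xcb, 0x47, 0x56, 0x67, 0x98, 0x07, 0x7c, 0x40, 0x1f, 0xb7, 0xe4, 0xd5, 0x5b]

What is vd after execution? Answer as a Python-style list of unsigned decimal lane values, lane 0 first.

vd = [4294967295, 0, 1, 137, 4294967295, 52, 72, 218, 135, 7, 26, 162, 43, 118, 196, 47]

VLMAX = VLEN×LMUL/SEW = 128×4/32 = 16
vl = min(AVL, VLMAX) = min(5, 16) = 5
  i=0: mask-off/ones → 4294967295
  i=1: and(0x20,0x54) → 0
  i=2: and(0x01,0x2b) → 1
  i=3: and(0x89,0xcb) → 137
  i=4: mask-off/ones → 4294967295
  i=5: tail/keep → 52
  i=6: tail/keep → 72
  i=7: tail/keep → 218
  i=8: tail/keep → 135
  i=9: tail/keep → 7
  i=10: tail/keep → 26
  i=11: tail/keep → 162
  i=12: tail/keep → 43
  i=13: tail/keep → 118
  i=14: tail/keep → 196
  i=15: tail/keep → 47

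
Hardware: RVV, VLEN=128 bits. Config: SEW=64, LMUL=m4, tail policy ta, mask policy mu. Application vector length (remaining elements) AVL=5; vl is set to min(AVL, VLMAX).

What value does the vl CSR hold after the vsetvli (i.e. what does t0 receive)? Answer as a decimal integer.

vl = 5

VLMAX = (128 × 4) / 64 = 8 lanes
AVL=5 ≤ VLMAX=8, so vl = 5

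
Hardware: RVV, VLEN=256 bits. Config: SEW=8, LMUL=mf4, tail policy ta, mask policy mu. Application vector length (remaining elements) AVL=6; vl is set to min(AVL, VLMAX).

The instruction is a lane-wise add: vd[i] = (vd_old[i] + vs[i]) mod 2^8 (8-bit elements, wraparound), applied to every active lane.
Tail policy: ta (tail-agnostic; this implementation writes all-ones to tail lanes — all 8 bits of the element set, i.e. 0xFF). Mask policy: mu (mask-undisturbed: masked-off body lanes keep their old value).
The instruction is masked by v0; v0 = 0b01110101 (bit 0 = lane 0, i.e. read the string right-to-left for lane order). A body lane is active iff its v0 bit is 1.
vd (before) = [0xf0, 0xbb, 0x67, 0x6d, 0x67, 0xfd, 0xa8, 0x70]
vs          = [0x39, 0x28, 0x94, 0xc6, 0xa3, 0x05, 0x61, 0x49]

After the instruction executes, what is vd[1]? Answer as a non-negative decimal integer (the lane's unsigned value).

vd[1] = 187

VLMAX = VLEN×LMUL/SEW = 256×1/4/8 = 8
AVL=6 ≤ VLMAX=8, so vl = 6
lane  0: add(0xf0,0x39) ⇒ 0x29
lane  1: mask-off/keep ⇒ 0xbb
lane  2: add(0x67,0x94) ⇒ 0xfb
lane  3: mask-off/keep ⇒ 0x6d
lane  4: add(0x67,0xa3) ⇒ 0x0a
lane  5: add(0xfd,0x05) ⇒ 0x02
lane  6: tail/ones ⇒ 0xff
lane  7: tail/ones ⇒ 0xff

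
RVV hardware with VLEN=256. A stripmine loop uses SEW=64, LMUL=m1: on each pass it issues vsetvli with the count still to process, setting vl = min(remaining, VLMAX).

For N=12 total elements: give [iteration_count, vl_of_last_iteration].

lanes per group: 256·1/64 = 4
iterations = ceil(12/4) = 3; final-pass vl = 4

[iterations, last_vl] = [3, 4]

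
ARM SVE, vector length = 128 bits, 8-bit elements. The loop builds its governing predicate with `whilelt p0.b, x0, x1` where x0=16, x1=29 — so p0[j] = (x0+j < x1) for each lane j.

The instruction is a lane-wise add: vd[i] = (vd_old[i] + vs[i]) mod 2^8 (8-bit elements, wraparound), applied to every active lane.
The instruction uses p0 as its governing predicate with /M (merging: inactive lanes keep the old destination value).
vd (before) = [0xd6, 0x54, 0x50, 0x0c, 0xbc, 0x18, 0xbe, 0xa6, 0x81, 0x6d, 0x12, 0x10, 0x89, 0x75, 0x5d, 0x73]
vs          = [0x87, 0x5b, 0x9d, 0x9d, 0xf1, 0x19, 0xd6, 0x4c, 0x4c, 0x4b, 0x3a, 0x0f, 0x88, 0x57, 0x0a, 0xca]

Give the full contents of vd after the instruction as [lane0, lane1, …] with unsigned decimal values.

vd = [93, 175, 237, 169, 173, 49, 148, 242, 205, 184, 76, 31, 17, 117, 93, 115]

lane count: 128 div 8 = 16
whilelt: lane j active iff 16+j < 29 → j < 13 → 13 active
vd[0] add(0xd6,0x87) -> 0x5d
vd[1] add(0x54,0x5b) -> 0xaf
vd[2] add(0x50,0x9d) -> 0xed
vd[3] add(0x0c,0x9d) -> 0xa9
vd[4] add(0xbc,0xf1) -> 0xad
vd[5] add(0x18,0x19) -> 0x31
vd[6] add(0xbe,0xd6) -> 0x94
vd[7] add(0xa6,0x4c) -> 0xf2
vd[8] add(0x81,0x4c) -> 0xcd
vd[9] add(0x6d,0x4b) -> 0xb8
vd[10] add(0x12,0x3a) -> 0x4c
vd[11] add(0x10,0x0f) -> 0x1f
vd[12] add(0x89,0x88) -> 0x11
vd[13] tail/keep -> 0x75
vd[14] tail/keep -> 0x5d
vd[15] tail/keep -> 0x73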